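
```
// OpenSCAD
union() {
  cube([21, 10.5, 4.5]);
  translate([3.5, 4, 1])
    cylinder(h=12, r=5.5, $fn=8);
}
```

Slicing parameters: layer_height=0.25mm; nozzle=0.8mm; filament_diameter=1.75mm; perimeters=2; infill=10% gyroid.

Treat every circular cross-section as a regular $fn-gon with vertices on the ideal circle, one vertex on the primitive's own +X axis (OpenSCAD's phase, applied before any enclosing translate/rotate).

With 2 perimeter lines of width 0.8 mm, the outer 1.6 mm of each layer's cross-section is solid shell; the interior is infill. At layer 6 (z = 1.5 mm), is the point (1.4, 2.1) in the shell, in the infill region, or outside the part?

At z = 1.5 mm: the cube (footprint 21×10.5) is included at this height; the r=5.5 cylinder at (3.5, 4) contributes a regular 8-gon of circumradius 5.5; Taking the union: the regions partially overlap (shared area 70.78 mm²), so overlapping operands fuse into one piece — 1 connected region. Overall, the cross-section is a single solid region. The nearest boundary edge runs (-0.39, 0.11)→(-2.00, 4.00); distance from the point to it = 2.41 mm. The point is inside the cross-section and 2.41 mm from the nearest boundary — more than the 1.6 mm shell width (2 × 0.8), so it's in the infill interior.

infill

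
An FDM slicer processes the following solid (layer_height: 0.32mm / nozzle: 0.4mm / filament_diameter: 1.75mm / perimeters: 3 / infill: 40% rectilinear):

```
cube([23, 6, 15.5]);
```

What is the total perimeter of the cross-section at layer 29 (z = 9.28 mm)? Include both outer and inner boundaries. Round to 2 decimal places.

58.00 mm

At z = 9.28 mm: the cube is present — its section is the full 23×6 rectangle (perimeter 58.00 mm). Overall, the cross-section is a single solid region. Total boundary length (outer) = 58.00 mm.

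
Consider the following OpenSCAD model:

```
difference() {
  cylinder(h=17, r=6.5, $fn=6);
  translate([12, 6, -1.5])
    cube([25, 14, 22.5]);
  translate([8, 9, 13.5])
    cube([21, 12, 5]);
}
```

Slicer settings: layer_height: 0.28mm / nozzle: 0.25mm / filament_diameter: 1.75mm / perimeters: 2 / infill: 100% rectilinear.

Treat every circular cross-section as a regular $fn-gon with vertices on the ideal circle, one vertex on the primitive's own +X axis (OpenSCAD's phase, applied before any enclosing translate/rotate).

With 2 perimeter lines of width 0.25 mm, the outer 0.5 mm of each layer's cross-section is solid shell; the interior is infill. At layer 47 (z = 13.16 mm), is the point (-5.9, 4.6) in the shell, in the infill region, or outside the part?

At z = 13.16 mm: the cylinder: section is a regular 6-gon, circumradius r=6.5; the cube at (12, 6) (footprint 25×14) is included at this height; the cube at (8, 9) does not reach this height (z outside [13.5, 18.5]); After the difference (first − rest): starting from the r=6.5 cylinder, the 25×14 cube at (12, 6) misses the remaining region (no effect) — 1 connected region. Overall, the cross-section is a single solid region. The nearest boundary edge runs (-6.50, 0.00)→(-3.25, 5.63); distance from the point to it = 1.78 mm. The point is not inside any of the regions above, so it lies outside the cross-section (1.78 mm from the nearest boundary).

outside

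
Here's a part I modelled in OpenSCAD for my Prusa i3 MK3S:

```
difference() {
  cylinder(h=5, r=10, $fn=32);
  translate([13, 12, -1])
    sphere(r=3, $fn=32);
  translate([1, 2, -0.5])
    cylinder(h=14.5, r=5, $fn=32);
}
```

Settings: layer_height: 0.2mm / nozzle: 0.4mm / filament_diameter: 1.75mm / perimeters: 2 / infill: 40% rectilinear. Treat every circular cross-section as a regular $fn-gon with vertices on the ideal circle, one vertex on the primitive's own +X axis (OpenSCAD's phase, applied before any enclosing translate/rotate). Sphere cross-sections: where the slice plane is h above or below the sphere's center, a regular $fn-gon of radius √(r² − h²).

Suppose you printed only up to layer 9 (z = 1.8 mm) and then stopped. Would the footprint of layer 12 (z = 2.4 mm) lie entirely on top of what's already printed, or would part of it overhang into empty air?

entirely on top

Compare the two slices. At z = 1.8: the cylinder: section is a regular 32-gon, circumradius r=10 (area = (32/2)·10.000²·sin(360°/32) = 312.14 mm²); the sphere at (13, 12): section is a regular 32-gon, circumradius = √(r²−h²) = √(3²−2.8²) = 1.077 (area = (32/2)·1.077²·sin(360°/32) = 3.62 mm²); the cylinder at (1, 2): section is a regular 32-gon, circumradius r=5 (area = (32/2)·5.000²·sin(360°/32) = 78.04 mm²); Taking the first minus the rest: starting from the r=10 cylinder (312.14 mm²), the r=3 sphere at (13, 12) misses the remaining region (no effect); the r=5 cylinder at (1, 2) lies wholly inside it (removes its full 78.04 mm² and its 31.37 mm outline becomes a hole wall) — area = 234.11 mm². At z = 2.4: the cylinder: section is a regular 32-gon, circumradius r=10 (area = (32/2)·10.000²·sin(360°/32) = 312.14 mm²); the sphere at (13, 12) does not reach this height (|z−center|=3.400 > r=3); the r=5 cylinder at (1, 2) contributes a regular 32-gon of circumradius 5 (area = (32/2)·5.000²·sin(360°/32) = 78.04 mm²); Taking the first minus the rest: starting from the r=10 cylinder (312.14 mm²), the r=5 cylinder at (1, 2) lies wholly inside it (removes its full 78.04 mm² and its 31.37 mm outline becomes a hole wall) — area = 234.11 mm². Checking containment: the cross-section at z = 2.4 is a subset of the cross-section at z = 1.8.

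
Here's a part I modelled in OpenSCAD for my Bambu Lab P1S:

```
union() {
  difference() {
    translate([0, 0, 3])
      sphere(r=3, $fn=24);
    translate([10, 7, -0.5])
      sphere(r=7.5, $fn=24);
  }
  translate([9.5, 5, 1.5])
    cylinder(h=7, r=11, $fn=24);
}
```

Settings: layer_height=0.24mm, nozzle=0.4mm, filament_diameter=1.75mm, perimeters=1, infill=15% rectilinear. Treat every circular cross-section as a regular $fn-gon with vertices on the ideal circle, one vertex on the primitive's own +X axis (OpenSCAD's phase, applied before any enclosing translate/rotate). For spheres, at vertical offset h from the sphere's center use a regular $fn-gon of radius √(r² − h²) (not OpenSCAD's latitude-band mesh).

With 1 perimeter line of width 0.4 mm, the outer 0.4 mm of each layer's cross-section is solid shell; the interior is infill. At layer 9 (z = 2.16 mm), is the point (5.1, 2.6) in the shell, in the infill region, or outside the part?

At z = 2.16 mm: the r=3 sphere contributes a regular 24-gon of circumradius √(3²−0.84²) = 2.880; the sphere at (10, 7): section is a regular 24-gon, circumradius = √(r²−h²) = √(7.5²−2.66²) = 7.012; Subtracting the remaining from the first: starting from the r=3 sphere, the r=7.5 sphere at (10, 7) misses the remaining region (no effect) — 1 connected region; the cylinder at (9.5, 5): section is a regular 24-gon, circumradius r=11; Combining (union): the regions partially overlap (shared area 13.31 mm²), so overlapping operands fuse into one piece — 1 connected region. Overall, the cross-section is a single solid region. The nearest boundary edge runs (1.72, -2.78)→(1.48, -2.46); distance from the point to it = 6.22 mm. The point is inside the cross-section and 6.22 mm from the nearest boundary — more than the 0.4 mm shell width (1 × 0.4), so it's in the infill interior.

infill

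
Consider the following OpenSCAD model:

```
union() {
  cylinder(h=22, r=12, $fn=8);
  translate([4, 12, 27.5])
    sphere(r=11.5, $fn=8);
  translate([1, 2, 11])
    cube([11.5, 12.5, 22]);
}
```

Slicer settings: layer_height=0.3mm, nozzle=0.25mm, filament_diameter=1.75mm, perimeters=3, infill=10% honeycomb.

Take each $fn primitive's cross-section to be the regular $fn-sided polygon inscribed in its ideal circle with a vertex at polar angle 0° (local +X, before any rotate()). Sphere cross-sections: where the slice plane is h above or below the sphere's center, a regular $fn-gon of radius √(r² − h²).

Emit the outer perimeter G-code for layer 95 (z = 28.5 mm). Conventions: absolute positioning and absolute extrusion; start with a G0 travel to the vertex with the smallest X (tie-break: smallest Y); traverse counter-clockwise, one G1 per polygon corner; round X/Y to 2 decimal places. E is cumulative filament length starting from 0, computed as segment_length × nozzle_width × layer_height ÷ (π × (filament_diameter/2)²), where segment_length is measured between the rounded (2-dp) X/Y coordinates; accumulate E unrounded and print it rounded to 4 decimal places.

G0 X-7.46 Y12.00 Z28.50
G1 X-4.10 Y3.90 E0.2734
G1 X4.00 Y0.54 E0.5469
G1 X7.52 Y2.00 E0.6657
G1 X12.50 Y2.00 E0.8210
G1 X12.50 Y4.86 E0.9102
G1 X15.46 Y12.00 E1.1512
G1 X12.10 Y20.10 E1.4246
G1 X4.00 Y23.46 E1.6980
G1 X-4.10 Y20.10 E1.9715
G1 X-7.46 Y12.00 E2.2449

At z = 28.5 mm: the cylinder is absent (z outside [0, 22]); the r=11.5 sphere at (4, 12) slices to a regular 8-gon of circumradius 11.456 (√(r²−h²) with h=1 from center); the 11.5×12.5 cube at (1, 2) contributes its full rectangle; Merging all regions: the regions partially overlap (shared area 138.45 mm²), so overlapping operands fuse into one piece — 1 connected region. The outline is a single polygon with 10 vertices. Extrusion per mm of travel: 0.25 × 0.3 / (π × 0.875²) = 0.031181. Accumulating E over each segment gives final E = 2.2449.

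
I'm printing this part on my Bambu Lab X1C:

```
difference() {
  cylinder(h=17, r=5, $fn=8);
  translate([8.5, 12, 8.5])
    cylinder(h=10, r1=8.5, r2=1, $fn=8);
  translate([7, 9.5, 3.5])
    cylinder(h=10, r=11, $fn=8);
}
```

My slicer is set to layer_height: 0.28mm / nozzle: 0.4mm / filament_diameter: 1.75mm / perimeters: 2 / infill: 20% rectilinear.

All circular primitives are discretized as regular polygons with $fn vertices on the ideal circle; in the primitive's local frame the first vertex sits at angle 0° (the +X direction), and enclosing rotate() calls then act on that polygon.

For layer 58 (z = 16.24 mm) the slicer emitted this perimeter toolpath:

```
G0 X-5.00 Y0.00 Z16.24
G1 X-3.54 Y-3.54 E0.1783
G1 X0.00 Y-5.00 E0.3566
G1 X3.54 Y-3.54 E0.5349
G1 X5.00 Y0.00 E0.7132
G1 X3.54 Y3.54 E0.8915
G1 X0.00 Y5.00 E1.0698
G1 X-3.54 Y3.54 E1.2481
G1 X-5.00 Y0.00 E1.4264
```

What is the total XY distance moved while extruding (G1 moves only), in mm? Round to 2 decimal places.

30.63 mm

Sum the Euclidean lengths of each G1 segment: total = 30.63 mm.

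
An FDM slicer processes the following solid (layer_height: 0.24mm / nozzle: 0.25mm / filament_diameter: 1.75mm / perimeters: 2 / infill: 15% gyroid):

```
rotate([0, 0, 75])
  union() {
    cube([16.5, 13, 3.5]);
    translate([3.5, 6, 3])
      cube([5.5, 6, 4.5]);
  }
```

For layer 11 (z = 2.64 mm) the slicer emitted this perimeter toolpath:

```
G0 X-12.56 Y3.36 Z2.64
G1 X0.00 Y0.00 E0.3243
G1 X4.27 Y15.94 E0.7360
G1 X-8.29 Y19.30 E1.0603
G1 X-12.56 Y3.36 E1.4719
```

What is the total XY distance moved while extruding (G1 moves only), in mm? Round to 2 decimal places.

Sum the Euclidean lengths of each G1 segment: total = 59.01 mm.

59.01 mm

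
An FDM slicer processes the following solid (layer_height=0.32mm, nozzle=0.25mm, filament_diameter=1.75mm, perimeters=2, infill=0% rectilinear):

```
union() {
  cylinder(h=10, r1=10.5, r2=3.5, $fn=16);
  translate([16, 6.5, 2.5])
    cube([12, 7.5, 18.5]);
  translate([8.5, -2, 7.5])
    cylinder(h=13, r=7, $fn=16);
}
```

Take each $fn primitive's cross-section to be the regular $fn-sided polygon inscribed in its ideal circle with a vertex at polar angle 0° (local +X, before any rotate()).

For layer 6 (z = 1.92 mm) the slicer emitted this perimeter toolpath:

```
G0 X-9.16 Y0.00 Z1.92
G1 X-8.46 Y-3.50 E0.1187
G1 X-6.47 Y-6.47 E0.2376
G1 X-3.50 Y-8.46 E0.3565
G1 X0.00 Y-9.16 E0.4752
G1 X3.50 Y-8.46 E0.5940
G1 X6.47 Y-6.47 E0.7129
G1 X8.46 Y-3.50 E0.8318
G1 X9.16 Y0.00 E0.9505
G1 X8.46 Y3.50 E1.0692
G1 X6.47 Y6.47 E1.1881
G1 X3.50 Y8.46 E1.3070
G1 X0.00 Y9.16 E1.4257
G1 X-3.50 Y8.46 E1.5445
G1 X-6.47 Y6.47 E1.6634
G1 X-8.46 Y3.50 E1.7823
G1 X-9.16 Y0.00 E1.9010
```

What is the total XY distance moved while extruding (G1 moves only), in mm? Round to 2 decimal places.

Sum the Euclidean lengths of each G1 segment: total = 57.15 mm.

57.15 mm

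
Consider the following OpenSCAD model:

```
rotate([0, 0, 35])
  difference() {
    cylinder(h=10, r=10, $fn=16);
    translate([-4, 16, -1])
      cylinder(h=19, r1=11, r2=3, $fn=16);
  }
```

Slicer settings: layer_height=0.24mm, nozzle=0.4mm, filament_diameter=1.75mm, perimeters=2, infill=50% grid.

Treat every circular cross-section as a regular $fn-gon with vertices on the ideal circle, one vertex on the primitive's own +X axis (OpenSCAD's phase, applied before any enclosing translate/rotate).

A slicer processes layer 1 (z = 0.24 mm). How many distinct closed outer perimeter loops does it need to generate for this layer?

At z = 0.24 mm: the cylinder: section is a regular 16-gon, circumradius r=10; the cone at (-4, 16) (r1=11→r2=3) has section circumradius 10.478 here — a regular 16-gon; After the difference (first − rest): starting from the r=10 cylinder, the cone at (-4, 16) partially overlaps it — only the 29.64 mm² overlap (of its 336.11 mm²) is removed, clipping the outline — 1 connected region; (rotated 35° about Z; rotation is an isometry so areas/perimeters/island counts are preserved). The result has 1 disconnected region.

1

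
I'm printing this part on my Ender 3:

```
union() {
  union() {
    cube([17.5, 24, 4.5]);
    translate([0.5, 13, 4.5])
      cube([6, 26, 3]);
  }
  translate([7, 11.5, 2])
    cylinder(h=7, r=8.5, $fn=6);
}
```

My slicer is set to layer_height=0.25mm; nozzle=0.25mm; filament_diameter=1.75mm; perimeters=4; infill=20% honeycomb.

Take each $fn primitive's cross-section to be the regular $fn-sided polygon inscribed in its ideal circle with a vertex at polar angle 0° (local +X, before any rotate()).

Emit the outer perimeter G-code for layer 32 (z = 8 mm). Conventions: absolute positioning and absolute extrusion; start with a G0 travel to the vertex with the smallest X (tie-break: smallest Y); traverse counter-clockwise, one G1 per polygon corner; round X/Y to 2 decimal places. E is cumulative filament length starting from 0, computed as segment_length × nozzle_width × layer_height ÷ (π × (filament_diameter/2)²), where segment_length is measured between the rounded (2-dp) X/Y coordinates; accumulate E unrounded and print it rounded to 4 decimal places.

At z = 8 mm: the cube does not reach this height (z outside [0, 4.5]); the cube at (0.5, 13) is absent (z outside [4.5, 7.5]); Taking the union: nothing is present at this height; the r=8.5 cylinder at (7, 11.5) contributes a regular 6-gon of circumradius 8.5; Combining (union): only the r=8.5 cylinder at (7, 11.5) is present, so the union is just that shape — 1 connected region. The outline is a single polygon with 6 vertices. Extrusion per mm of travel: 0.25 × 0.25 / (π × 0.875²) = 0.025984. Accumulating E over each segment gives final E = 1.3251.

G0 X-1.50 Y11.50 Z8.00
G1 X2.75 Y4.14 E0.2208
G1 X11.25 Y4.14 E0.4417
G1 X15.50 Y11.50 E0.6625
G1 X11.25 Y18.86 E0.8834
G1 X2.75 Y18.86 E1.1043
G1 X-1.50 Y11.50 E1.3251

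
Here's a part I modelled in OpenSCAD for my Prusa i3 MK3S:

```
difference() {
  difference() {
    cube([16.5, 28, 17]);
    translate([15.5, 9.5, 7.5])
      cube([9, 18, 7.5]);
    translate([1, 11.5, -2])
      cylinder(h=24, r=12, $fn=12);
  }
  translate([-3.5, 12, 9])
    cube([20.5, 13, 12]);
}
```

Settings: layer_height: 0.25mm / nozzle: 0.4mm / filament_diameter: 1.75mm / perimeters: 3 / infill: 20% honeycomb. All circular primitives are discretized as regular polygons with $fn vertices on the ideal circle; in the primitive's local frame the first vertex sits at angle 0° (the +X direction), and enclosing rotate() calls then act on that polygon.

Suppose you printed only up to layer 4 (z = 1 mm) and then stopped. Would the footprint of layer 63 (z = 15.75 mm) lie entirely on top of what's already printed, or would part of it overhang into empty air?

Compare the two slices. At z = 1: the 16.5×28 cube contributes its full rectangle (area 462.00 mm²); the cube at (15.5, 9.5) is absent (z outside [7.5, 15]); the cylinder at (1, 11.5): section is a regular 12-gon, circumradius r=12 (area = (12/2)·12.000²·sin(360°/12) = 432.00 mm²); Taking the first minus the rest: starting from the 16.5×28 cube (462.00 mm²), the r=12 cylinder at (1, 11.5) partially overlaps it — only the 238.90 mm² overlap (of its 432.00 mm²) is removed, clipping the outline — area = 223.10 mm²; the cube at (-3.5, 12) is absent (z outside [9, 21]); Taking the first minus the rest: none of the subtracted shapes is present at this height, so that combined region is unchanged — area = 223.10 mm². At z = 15.75: the cube (footprint 16.5×28) is included at this height (area 462.00 mm²); the cube at (15.5, 9.5) is not intersected at this z (z outside [7.5, 15]); the cylinder at (1, 11.5): section is a regular 12-gon, circumradius r=12 (area = (12/2)·12.000²·sin(360°/12) = 432.00 mm²); Taking the first minus the rest: starting from the 16.5×28 cube (462.00 mm²), the r=12 cylinder at (1, 11.5) partially overlaps it — only the 238.90 mm² overlap (of its 432.00 mm²) is removed, clipping the outline — area = 223.10 mm²; the cube at (-3.5, 12) is present — its section is the full 20.5×13 rectangle (area 266.50 mm²); After the difference (first − rest): starting from the result so far (223.10 mm²), the 20.5×13 cube at (-3.5, 12) partially overlaps it — only the 101.10 mm² overlap (of its 266.50 mm²) is removed, clipping the outline — area = 122.00 mm². Checking containment: the cross-section at z = 15.75 is a subset of the cross-section at z = 1.

entirely on top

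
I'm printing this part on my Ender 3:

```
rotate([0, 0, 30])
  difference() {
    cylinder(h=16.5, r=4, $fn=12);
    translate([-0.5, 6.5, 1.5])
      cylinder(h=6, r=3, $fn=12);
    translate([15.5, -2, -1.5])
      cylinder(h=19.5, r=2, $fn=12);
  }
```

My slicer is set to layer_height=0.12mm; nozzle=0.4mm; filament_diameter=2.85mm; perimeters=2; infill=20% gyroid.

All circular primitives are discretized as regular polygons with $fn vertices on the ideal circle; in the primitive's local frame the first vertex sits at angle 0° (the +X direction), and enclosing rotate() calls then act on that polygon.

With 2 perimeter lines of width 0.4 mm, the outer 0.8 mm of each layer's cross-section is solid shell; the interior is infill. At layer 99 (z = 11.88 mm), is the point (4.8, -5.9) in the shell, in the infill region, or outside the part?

At z = 11.88 mm: the r=4 cylinder contributes a regular 12-gon of circumradius 4; the cylinder at (-0.5, 6.5) is not intersected at this z (z outside [1.5, 7.5]); the cylinder at (15.5, -2): section is a regular 12-gon, circumradius r=2; Subtracting the remaining from the first: starting from the r=4 cylinder, the r=2 cylinder at (15.5, -2) misses the remaining region (no effect) — 1 connected region; (whole slice rotated 30° about Z — lengths, areas and connectivity unchanged). Overall, the cross-section is a single solid region. Undo the 30° rotation: the query point maps to (1.207, -7.510) in the un-rotated model frame. The nearest boundary edge runs (2.00, -3.46)→(-0.00, -4.00); distance from the point to it = 3.70 mm. The point is not inside any of the regions above, so it lies outside the cross-section (3.70 mm from the nearest boundary).

outside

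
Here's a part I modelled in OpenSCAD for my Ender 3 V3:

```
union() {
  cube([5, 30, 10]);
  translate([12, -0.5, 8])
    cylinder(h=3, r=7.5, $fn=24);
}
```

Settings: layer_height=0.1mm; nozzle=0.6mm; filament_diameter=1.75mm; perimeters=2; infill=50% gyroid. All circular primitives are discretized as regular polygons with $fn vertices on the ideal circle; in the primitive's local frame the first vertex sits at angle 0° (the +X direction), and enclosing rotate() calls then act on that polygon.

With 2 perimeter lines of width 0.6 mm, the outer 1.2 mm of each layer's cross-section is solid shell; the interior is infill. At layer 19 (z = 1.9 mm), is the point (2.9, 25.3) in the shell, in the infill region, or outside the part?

infill

At z = 1.9 mm: the 5×30 cube contributes its full rectangle; the cylinder at (12, -0.5) does not reach this height (z outside [8, 11]); Merging all regions: only the 5×30 cube is present, so the union is just that shape — 1 connected region. Overall, the cross-section is a single solid region. The nearest boundary edge runs (5.00, 0.00)→(5.00, 30.00); distance from the point to it = 2.10 mm. The point is inside the cross-section and 2.10 mm from the nearest boundary — more than the 1.2 mm shell width (2 × 0.6), so it's in the infill interior.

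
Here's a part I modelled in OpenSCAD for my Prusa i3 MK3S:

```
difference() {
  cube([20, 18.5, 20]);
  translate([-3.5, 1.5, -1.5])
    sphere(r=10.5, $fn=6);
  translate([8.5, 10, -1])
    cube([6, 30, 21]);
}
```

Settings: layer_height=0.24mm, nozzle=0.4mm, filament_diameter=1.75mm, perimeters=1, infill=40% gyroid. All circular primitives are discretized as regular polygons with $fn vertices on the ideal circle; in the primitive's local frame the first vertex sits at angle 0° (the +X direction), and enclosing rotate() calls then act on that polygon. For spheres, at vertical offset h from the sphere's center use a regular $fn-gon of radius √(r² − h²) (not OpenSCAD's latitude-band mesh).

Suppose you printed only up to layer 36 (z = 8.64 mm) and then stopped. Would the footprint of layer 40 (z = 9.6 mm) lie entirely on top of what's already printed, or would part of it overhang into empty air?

entirely on top

Compare the two slices. At z = 8.64: the cube is present — its section is the full 20×18.5 rectangle (area 370.00 mm²); the r=10.5 sphere at (-3.5, 1.5) slices to a regular 6-gon of circumradius 2.726 (√(r²−h²) with h=10.14 from center) (area = (6/2)·2.726²·sin(360°/6) = 19.30 mm²); the cube at (8.5, 10) is present — its section is the full 6×30 rectangle (area 180.00 mm²); Taking the first minus the rest: starting from the 20×18.5 cube (370.00 mm²), the r=10.5 sphere at (-3.5, 1.5) misses the remaining region (no effect); the 6×30 cube at (8.5, 10) partially overlaps it — only the 51.00 mm² overlap (of its 180.00 mm²) is removed, clipping the outline — area = 319.00 mm². At z = 9.6: the 20×18.5 cube contributes its full rectangle (area 370.00 mm²); the sphere at (-3.5, 1.5) does not reach this height (|z−center|=11.100 > r=10.5); the cube at (8.5, 10) is present — its section is the full 6×30 rectangle (area 180.00 mm²); Subtracting the remaining from the first: starting from the 20×18.5 cube (370.00 mm²), the 6×30 cube at (8.5, 10) partially overlaps it — only the 51.00 mm² overlap (of its 180.00 mm²) is removed, clipping the outline — area = 319.00 mm². Checking containment: the cross-section at z = 9.6 is a subset of the cross-section at z = 8.64.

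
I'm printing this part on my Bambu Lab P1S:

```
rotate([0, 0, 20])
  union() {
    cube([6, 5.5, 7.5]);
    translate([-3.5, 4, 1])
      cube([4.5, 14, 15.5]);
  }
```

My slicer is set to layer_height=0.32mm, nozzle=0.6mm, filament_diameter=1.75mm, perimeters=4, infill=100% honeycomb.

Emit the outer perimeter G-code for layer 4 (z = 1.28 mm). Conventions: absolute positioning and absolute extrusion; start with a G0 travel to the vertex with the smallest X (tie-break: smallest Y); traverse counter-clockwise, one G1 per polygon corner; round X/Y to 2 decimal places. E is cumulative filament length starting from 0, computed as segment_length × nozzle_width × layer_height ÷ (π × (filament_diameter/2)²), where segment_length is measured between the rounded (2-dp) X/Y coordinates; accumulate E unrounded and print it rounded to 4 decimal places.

At z = 1.28 mm: the 6×5.5 cube contributes its full rectangle; the cube at (-3.5, 4) (footprint 4.5×14) is included at this height; Combining (union): the regions partially overlap (shared area 1.50 mm²), so overlapping operands fuse into one piece — 1 connected region; (whole slice rotated 20° about Z — lengths, areas and connectivity unchanged). The outline is a single polygon with 8 vertices. Extrusion per mm of travel: 0.6 × 0.32 / (π × 0.875²) = 0.079824. Accumulating E over each segment gives final E = 4.3918.

G0 X-9.45 Y15.72 Z1.28
G1 X-4.66 Y2.56 E1.1179
G1 X-1.37 Y3.76 E1.3975
G1 X0.00 Y0.00 E1.7169
G1 X5.64 Y2.05 E2.1959
G1 X3.76 Y7.22 E2.6351
G1 X-0.94 Y5.51 E3.0343
G1 X-5.22 Y17.26 E4.0325
G1 X-9.45 Y15.72 E4.3918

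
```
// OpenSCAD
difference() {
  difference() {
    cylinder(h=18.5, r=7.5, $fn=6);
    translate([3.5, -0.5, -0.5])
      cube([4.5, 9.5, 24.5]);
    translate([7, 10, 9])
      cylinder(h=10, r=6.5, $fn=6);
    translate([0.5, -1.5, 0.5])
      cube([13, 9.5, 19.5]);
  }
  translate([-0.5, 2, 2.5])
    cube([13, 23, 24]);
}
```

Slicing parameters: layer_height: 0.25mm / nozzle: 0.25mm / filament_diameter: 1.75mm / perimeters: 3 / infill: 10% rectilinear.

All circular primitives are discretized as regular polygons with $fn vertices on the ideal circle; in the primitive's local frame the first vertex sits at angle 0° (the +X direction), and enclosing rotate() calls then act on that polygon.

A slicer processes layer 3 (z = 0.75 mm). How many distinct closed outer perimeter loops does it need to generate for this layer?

1

At z = 0.75 mm: the r=7.5 cylinder gives a regular 6-gon of circumradius 7.5 (constant along its height); the 4.5×9.5 cube at (3.5, -0.5) contributes its full rectangle; the cylinder at (7, 10) does not reach this height (z outside [9, 19]); the cube at (0.5, -1.5) (footprint 13×9.5) is included at this height; Taking the first minus the rest: starting from the r=7.5 cylinder, the 4.5×9.5 cube at (3.5, -0.5) partially overlaps it — only the 15.73 mm² overlap (of its 42.75 mm²) is removed, clipping the outline; the 13×9.5 cube at (0.5, -1.5) partially overlaps it — only the 27.41 mm² overlap (of its 123.50 mm²) is removed, clipping the outline — 1 connected region; the cube at (-0.5, 2) is not intersected at this z (z outside [2.5, 26.5]); Subtracting the remaining from the first: none of the subtracted shapes is present at this height, so that combined region is unchanged — 1 connected region. The result has 1 disconnected region.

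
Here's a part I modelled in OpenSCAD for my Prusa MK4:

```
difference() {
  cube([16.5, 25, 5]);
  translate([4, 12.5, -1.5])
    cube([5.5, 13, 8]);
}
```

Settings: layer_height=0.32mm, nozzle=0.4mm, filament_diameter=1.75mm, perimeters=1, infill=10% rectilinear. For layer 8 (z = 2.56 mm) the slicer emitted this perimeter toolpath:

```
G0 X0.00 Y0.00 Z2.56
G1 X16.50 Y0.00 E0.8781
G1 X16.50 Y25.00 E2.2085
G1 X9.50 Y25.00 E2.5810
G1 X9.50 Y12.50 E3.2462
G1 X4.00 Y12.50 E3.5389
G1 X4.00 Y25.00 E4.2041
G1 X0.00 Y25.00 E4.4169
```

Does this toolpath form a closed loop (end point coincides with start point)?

Start point (G0): (0.00, 0.00). End point (last G1): the path does not return to the start — open.

no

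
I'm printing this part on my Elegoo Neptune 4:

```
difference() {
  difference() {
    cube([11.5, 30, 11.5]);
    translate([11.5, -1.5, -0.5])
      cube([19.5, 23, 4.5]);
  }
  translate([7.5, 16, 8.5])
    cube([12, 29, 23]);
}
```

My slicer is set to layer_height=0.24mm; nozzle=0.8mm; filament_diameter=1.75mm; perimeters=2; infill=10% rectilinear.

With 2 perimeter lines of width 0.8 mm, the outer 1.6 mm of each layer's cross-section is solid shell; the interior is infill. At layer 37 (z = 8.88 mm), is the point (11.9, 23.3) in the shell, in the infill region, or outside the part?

outside

At z = 8.88 mm: the 11.5×30 cube contributes its full rectangle; the cube at (11.5, -1.5) is absent (z outside [-0.5, 4]); Taking the first minus the rest: none of the subtracted shapes is present at this height, so the 11.5×30 cube is unchanged — 1 connected region; the 12×29 cube at (7.5, 16) contributes its full rectangle; Subtracting the remaining from the first: starting from the result so far, the 12×29 cube at (7.5, 16) partially overlaps it — only the 56.00 mm² overlap (of its 348.00 mm²) is removed, clipping the outline — 1 connected region. Overall, the cross-section is a single solid region. The nearest boundary edge runs (7.50, 30.00)→(7.50, 16.00); distance from the point to it = 4.40 mm. The point is not inside any of the regions above, so it lies outside the cross-section (4.40 mm from the nearest boundary).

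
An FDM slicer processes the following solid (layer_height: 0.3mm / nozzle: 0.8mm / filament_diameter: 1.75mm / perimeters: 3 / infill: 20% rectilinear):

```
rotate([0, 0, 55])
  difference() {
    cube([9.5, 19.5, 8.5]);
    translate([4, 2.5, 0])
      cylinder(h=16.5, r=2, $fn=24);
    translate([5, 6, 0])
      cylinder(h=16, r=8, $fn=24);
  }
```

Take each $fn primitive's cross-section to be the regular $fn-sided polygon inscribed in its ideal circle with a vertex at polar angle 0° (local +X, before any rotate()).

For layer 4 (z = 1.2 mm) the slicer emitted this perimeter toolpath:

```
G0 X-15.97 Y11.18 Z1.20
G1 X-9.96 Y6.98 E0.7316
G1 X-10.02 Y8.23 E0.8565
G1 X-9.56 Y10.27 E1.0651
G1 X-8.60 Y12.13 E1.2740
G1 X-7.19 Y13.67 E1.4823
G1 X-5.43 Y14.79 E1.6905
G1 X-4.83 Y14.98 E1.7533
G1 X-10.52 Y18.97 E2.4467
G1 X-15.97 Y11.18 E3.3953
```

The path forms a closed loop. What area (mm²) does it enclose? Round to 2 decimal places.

57.46 mm²

Apply the shoelace formula to the sequence of (X, Y) vertices; enclosed area = 57.46 mm².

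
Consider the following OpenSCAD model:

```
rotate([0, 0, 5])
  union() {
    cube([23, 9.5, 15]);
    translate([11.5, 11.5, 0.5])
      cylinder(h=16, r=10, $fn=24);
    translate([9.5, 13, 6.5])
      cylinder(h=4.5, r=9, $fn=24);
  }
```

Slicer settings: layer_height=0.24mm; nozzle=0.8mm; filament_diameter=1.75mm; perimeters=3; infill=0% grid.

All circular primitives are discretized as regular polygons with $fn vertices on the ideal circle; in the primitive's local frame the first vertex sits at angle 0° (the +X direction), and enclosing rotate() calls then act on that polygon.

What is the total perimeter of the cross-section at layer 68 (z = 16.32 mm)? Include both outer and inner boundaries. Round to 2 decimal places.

At z = 16.32 mm: the cube is absent (z outside [0, 15]); the cylinder at (11.5, 11.5): section is a regular 24-gon, circumradius r=10 (perimeter = 2·24·10.000·sin(180°/24) = 62.65 mm); the cylinder at (9.5, 13) is not intersected at this z (z outside [6.5, 11]); Combining (union): only the r=10 cylinder at (11.5, 11.5) is present, so the union is just that shape — boundary = 62.65 mm; (whole slice rotated 5° about Z — lengths, areas and connectivity unchanged). Overall, the cross-section is a single solid region. Total boundary length (outer) = 62.65 mm.

62.65 mm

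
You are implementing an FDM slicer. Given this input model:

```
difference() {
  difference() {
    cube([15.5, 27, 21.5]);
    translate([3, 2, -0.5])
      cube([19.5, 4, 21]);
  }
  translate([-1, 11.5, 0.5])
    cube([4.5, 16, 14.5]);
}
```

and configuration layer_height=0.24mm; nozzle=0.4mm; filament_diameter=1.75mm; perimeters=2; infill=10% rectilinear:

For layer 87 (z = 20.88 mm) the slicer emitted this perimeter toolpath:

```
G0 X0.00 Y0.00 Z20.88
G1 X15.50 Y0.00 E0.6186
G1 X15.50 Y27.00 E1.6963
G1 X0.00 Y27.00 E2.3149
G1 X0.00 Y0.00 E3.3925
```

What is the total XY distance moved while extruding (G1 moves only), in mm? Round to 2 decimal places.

85.00 mm

Sum the Euclidean lengths of each G1 segment: total = 85.00 mm.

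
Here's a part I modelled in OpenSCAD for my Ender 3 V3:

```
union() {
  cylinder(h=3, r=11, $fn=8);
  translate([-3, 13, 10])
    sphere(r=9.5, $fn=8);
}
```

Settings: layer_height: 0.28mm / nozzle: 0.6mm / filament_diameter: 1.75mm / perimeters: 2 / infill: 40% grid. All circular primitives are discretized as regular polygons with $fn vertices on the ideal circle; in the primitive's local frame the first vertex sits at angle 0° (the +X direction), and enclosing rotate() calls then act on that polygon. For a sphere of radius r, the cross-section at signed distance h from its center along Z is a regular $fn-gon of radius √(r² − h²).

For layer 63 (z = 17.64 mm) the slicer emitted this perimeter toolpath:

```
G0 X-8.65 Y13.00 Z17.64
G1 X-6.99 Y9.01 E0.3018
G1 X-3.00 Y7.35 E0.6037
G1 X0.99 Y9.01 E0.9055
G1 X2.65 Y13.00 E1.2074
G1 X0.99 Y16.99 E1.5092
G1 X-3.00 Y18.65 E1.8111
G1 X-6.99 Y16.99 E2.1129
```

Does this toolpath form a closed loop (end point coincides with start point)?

no

Start point (G0): (-8.65, 13.00). End point (last G1): the path does not return to the start — open.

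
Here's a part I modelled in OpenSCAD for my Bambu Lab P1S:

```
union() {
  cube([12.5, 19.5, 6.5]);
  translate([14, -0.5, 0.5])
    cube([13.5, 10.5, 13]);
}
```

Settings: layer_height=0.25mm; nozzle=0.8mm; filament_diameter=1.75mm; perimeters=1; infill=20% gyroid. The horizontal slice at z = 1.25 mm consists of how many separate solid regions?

2

At z = 1.25 mm: the 12.5×19.5 cube contributes its full rectangle; the cube at (14, -0.5) (footprint 13.5×10.5) is included at this height; Merging all regions: the 2 present regions are separate (no shared area or edge), so areas and boundary lengths simply add and each stays a separate island — 2 connected regions. The result has 2 disconnected regions.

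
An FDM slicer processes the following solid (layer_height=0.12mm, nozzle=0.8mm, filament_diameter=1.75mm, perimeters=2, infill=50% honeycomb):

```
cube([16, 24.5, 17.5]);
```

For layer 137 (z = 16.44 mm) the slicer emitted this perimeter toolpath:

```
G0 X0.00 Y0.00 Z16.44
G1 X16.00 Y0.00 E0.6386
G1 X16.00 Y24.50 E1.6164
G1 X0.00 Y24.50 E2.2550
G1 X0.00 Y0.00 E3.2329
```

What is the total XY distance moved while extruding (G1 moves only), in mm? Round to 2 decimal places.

81.00 mm

Sum the Euclidean lengths of each G1 segment: total = 81.00 mm.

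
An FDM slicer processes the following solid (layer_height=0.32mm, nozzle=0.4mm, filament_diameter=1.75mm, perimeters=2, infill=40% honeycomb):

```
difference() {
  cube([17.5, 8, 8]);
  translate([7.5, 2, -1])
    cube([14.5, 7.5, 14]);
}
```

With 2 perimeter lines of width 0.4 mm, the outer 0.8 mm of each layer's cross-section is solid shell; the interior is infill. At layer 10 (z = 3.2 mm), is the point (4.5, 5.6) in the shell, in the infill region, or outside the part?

infill

At z = 3.2 mm: the cube is present — its section is the full 17.5×8 rectangle; the cube at (7.5, 2) (footprint 14.5×7.5) is included at this height; Subtracting the remaining from the first: starting from the 17.5×8 cube, the 14.5×7.5 cube at (7.5, 2) partially overlaps it — only the 60.00 mm² overlap (of its 108.75 mm²) is removed, clipping the outline — 1 connected region. Overall, the cross-section is a single solid region. The nearest boundary edge runs (0.00, 8.00)→(7.50, 8.00); distance from the point to it = 2.40 mm. The point is inside the cross-section and 2.40 mm from the nearest boundary — more than the 0.8 mm shell width (2 × 0.4), so it's in the infill interior.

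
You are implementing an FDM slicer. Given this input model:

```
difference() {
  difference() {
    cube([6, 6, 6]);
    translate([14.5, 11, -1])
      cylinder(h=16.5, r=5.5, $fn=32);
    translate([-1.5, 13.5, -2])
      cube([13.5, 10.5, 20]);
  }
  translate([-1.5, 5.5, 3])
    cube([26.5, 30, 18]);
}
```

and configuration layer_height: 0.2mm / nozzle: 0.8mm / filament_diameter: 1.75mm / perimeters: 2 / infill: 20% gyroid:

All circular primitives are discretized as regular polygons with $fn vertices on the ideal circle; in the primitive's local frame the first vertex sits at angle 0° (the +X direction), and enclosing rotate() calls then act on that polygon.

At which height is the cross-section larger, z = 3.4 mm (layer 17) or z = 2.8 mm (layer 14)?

layer 14 (z = 2.8 mm)

Layer 17 (z = 3.4): the cube (footprint 6×6) is included at this height (area 36.00 mm²); the r=5.5 cylinder at (14.5, 11) gives a regular 32-gon of circumradius 5.5 (constant along its height) (area = (32/2)·5.500²·sin(360°/32) = 94.42 mm²); the cube at (-1.5, 13.5) is present — its section is the full 13.5×10.5 rectangle (area 141.75 mm²); Taking the first minus the rest: starting from the 6×6 cube (36.00 mm²), the r=5.5 cylinder at (14.5, 11) misses the remaining region (no effect); the 13.5×10.5 cube at (-1.5, 13.5) misses the remaining region (no effect) — area = 36.00 mm²; the cube at (-1.5, 5.5) is present — its section is the full 26.5×30 rectangle (area 795.00 mm²); Subtracting the remaining from the first: starting from that combined region (36.00 mm²), the 26.5×30 cube at (-1.5, 5.5) partially overlaps it — only the 3.00 mm² overlap (of its 795.00 mm²) is removed, clipping the outline — area = 33.00 mm². So its area = 33.00 mm². Layer 14 (z = 2.8): the 6×6 cube contributes its full rectangle (area 36.00 mm²); the r=5.5 cylinder at (14.5, 11) contributes a regular 32-gon of circumradius 5.5 (area = (32/2)·5.500²·sin(360°/32) = 94.42 mm²); the 13.5×10.5 cube at (-1.5, 13.5) contributes its full rectangle (area 141.75 mm²); Subtracting the remaining from the first: starting from the 6×6 cube (36.00 mm²), the r=5.5 cylinder at (14.5, 11) misses the remaining region (no effect); the 13.5×10.5 cube at (-1.5, 13.5) misses the remaining region (no effect) — area = 36.00 mm²; the cube at (-1.5, 5.5) is not intersected at this z (z outside [3, 21]); Taking the first minus the rest: none of the subtracted shapes is present at this height, so that combined region is unchanged — area = 36.00 mm². So its area = 36.00 mm². Layer 14 is larger (36.00 vs 33.00 mm²).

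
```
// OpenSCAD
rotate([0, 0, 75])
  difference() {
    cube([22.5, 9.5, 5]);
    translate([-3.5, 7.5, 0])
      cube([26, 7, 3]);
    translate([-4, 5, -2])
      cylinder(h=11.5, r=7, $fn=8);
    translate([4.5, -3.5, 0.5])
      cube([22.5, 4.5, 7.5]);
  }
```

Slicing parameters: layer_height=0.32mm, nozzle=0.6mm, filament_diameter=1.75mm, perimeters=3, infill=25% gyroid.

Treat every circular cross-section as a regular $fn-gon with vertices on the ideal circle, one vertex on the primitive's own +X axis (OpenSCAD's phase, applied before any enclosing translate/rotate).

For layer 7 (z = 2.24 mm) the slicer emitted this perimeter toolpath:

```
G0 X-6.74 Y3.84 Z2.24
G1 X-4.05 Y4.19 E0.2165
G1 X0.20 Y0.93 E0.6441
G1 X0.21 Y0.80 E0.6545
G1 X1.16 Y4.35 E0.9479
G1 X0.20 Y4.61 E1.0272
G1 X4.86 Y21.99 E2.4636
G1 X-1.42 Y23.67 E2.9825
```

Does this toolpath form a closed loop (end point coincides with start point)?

no

Start point (G0): (-6.74, 3.84). End point (last G1): the path does not return to the start — open.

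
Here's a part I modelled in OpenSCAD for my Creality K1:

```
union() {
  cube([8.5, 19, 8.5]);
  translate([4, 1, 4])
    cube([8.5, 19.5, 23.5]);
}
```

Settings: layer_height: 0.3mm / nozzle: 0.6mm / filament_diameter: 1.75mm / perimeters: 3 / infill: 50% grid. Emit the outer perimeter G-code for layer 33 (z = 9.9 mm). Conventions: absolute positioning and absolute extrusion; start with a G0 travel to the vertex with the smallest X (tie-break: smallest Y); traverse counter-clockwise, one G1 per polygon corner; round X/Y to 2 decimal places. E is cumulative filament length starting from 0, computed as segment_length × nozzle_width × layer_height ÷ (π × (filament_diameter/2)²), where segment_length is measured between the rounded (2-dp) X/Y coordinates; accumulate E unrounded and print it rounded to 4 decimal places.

G0 X4.00 Y1.00 Z9.90
G1 X12.50 Y1.00 E0.6361
G1 X12.50 Y20.50 E2.0954
G1 X4.00 Y20.50 E2.7315
G1 X4.00 Y1.00 E4.1908

At z = 9.9 mm: the cube does not reach this height (z outside [0, 8.5]); the 8.5×19.5 cube at (4, 1) contributes its full rectangle; Merging all regions: only the 8.5×19.5 cube at (4, 1) is present, so the union is just that shape — 1 connected region. The outline is a single polygon with 4 vertices. Extrusion per mm of travel: 0.6 × 0.3 / (π × 0.875²) = 0.074835. Accumulating E over each segment gives final E = 4.1908.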